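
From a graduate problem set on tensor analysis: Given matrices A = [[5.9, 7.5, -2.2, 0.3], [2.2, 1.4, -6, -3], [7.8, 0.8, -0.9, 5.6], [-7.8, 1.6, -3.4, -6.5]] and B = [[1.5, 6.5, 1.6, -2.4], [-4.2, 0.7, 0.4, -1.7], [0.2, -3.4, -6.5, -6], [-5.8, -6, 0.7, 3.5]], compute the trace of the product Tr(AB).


Tr(AB) = sum_i (AB)_{ii} where (AB)_{ii} = sum_k A_{ik} B_{ki}.
(AB)_{11} = 5.9*1.5 + 7.5*-4.2 + -2.2*0.2 + 0.3*-5.8 = -24.83
(AB)_{22} = 2.2*6.5 + 1.4*0.7 + -6*-3.4 + -3*-6 = 53.68
(AB)_{33} = 7.8*1.6 + 0.8*0.4 + -0.9*-6.5 + 5.6*0.7 = 22.57
(AB)_{44} = -7.8*-2.4 + 1.6*-1.7 + -3.4*-6 + -6.5*3.5 = 13.65
Tr(AB) = -24.83 + 53.68 + 22.57 + 13.65 = 65.07

65.07


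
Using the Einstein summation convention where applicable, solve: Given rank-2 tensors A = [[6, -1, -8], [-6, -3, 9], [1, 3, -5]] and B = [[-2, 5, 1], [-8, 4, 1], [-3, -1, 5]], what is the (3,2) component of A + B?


Tensor addition is component-wise: (A + B)_{ij} = A_{ij} + B_{ij}.
A_{32} = 3
B_{32} = -1
(A + B)_{32} = 3 + -1 = 2

2


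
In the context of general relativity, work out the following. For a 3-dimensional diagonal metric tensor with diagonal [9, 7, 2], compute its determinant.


For a diagonal metric, the determinant is the product of diagonal entries.
Diagonal entries: 9, 7, 2
det(g) = 9 * 7 * 2 = 126

126


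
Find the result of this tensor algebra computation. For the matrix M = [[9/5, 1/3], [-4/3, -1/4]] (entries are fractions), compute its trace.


The trace is the sum of diagonal entries.
Diagonal: M[1,1] = 9/5, M[2,2] = -1/4
Tr(M) = 9/5 + -1/4
Computing step by step:
After adding M[1,1]: 9/5
After adding M[2,2]: 31/20
Tr(M) = 31/20

31/20


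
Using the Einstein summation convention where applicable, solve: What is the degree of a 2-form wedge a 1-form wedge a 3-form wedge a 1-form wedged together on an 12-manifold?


The degree of a wedge product is the sum of the degrees of the individual forms.
Degrees: 2, 1, 3, 1
Total degree = 2 + 1 + 3 + 1 = 7

7


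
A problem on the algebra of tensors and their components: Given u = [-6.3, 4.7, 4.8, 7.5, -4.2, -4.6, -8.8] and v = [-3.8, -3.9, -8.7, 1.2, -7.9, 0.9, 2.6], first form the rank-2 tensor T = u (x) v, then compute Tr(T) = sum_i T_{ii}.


The outer product gives T_{ij} = u_i v_j.
The trace (contraction) is Tr(T) = sum_i T_{ii} = sum_i u_i v_i.
Diagonal entries:
T_{11} = u_1 * v_1 = -6.3 * -3.8 = 23.94
T_{22} = u_2 * v_2 = 4.7 * -3.9 = -18.33
T_{33} = u_3 * v_3 = 4.8 * -8.7 = -41.76
T_{44} = u_4 * v_4 = 7.5 * 1.2 = 9
T_{55} = u_5 * v_5 = -4.2 * -7.9 = 33.18
T_{66} = u_6 * v_6 = -4.6 * 0.9 = -4.14
T_{77} = u_7 * v_7 = -8.8 * 2.6 = -22.88
Tr(T) = 23.94 + -18.33 + -41.76 + 9 + 33.18 + -4.14 + -22.88 = -20.99

-20.99


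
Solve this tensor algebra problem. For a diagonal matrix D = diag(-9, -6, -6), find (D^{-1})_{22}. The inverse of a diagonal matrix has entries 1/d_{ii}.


For a diagonal matrix, the inverse has entries (D^{-1})_{ii} = 1/d_{ii}.
The diagonal entries are: d_{11} = -9, d_{22} = -6, d_{33} = -6
We need (D^{-1})_{22} = 1/d_{22} = 1/-6 = -1/6

-1/6


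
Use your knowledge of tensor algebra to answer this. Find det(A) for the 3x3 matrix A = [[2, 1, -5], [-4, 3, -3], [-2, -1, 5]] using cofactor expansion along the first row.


Expanding along the first row, det(A) = a11*M_11 - a12*M_12 + a13*M_13, where M_1j is the (1,j) minor.
Minor M_11 = 3*5 - -3*-1 = 12
Minor M_12 = -4*5 - -3*-2 = -26
Minor M_13 = -4*-1 - 3*-2 = 10
det = 2*(12) - 1*(-26) + -5*(10)
    = 24 - -26 + -50
    = 0

0


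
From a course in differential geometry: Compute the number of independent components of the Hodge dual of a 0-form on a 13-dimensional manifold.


The Hodge dual of a p-form on an n-dimensional manifold is an (n-p)-form.
n = 13, p = 0, so dual degree = 13 - 0 = 13
The number of components is C(n, n-p) = C(13, 13) = 1

1


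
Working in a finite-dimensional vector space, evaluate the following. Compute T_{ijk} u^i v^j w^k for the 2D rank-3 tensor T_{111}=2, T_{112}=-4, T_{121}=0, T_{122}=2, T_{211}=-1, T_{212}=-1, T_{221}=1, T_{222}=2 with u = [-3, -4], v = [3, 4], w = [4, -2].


S = sum over i,j,k of T_{ijk} u_i v_j w_k. Expanding all 8 terms:
T_{111}*u_1*v_1*w_1 = 2*-3*3*4 = -72  (running total: -72)
T_{112}*u_1*v_1*w_2 = -4*-3*3*-2 = -72  (running total: -144)
T_{121}*u_1*v_2*w_1 = 0*-3*4*4 = 0  (running total: -144)
T_{122}*u_1*v_2*w_2 = 2*-3*4*-2 = 48  (running total: -96)
T_{211}*u_2*v_1*w_1 = -1*-4*3*4 = 48  (running total: -48)
T_{212}*u_2*v_1*w_2 = -1*-4*3*-2 = -24  (running total: -72)
T_{221}*u_2*v_2*w_1 = 1*-4*4*4 = -64  (running total: -136)
T_{222}*u_2*v_2*w_2 = 2*-4*4*-2 = 64  (running total: -72)
S = -72

-72


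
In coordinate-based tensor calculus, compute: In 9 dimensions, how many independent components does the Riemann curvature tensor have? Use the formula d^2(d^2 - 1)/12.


The Riemann tensor in d dimensions has d^2(d^2 - 1)/12 independent components.
d = 9, so d^2 = 81
d^2 - 1 = 80
d^2(d^2 - 1) = 81 * 80 = 6480
Divide by 12: 6480 / 12 = 540

540


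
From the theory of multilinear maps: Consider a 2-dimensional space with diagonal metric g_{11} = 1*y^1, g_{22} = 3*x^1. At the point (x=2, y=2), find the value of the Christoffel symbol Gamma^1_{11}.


For a diagonal metric, Gamma^k_{ij} = (1/2) g^{kk} (dg_{ik}/dx_j + dg_{jk}/dx_i - dg_{ij}/dx_k).
The metric is diagonal, so g_{ab} = 0 for a != b.
At the given point: g_{11} = 2, g_{22} = 6
g^{11} = 1/2
dg_{11}/dx_1 = dg_{11}/dx_1 = 0
dg_{11}/dx_1 = dg_{11}/dx_1 = 0
dg_{11}/dx_1 = dg_{11}/dx_1 = 0
Numerator = 0 + 0 - 0 = 0
Gamma^1_{11} = 0 / (2 * 2) = 0

0


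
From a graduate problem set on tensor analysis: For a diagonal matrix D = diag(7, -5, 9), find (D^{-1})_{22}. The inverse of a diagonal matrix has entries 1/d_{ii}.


For a diagonal matrix, the inverse has entries (D^{-1})_{ii} = 1/d_{ii}.
The diagonal entries are: d_{11} = 7, d_{22} = -5, d_{33} = 9
We need (D^{-1})_{22} = 1/d_{22} = 1/-5 = -1/5

-1/5


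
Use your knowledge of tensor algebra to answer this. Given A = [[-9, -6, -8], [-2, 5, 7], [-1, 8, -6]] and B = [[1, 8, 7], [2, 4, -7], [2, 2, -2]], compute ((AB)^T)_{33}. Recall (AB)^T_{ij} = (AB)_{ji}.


(AB)^T_{ij} = (AB)_{ji} = sum_k A_{jk} B_{ki}.
For i=3, j=3 we need (AB)_{33}:
A_{31} * B_{13} = -1 * 7 = -7
A_{32} * B_{23} = 8 * -7 = -56
A_{33} * B_{33} = -6 * -2 = 12
Sum = -7 + -56 + 12 = -51

-51


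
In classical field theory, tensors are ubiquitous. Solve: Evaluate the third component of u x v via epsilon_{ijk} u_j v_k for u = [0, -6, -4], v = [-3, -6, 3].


(u x v)_3 = sum_{j,k} epsilon_{3jk} u_j v_k. Only permutations of (1,2,3) contribute; the two non-zero terms are:
eps_{312} u_1 v_2 = 1 * 0 * -6 = 0
eps_{321} u_2 v_1 = -1 * -6 * -3 = -18
(u x v)_3 = -18

-18


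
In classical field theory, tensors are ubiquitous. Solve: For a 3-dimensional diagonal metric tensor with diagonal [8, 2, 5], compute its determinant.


For a diagonal metric, the determinant is the product of diagonal entries.
Diagonal entries: 8, 2, 5
det(g) = 8 * 2 * 5 = 80

80


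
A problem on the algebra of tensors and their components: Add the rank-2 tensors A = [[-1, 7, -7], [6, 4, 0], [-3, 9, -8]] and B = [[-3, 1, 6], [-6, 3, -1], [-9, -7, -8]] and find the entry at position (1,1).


Tensor addition is component-wise: (A + B)_{ij} = A_{ij} + B_{ij}.
A_{11} = -1
B_{11} = -3
(A + B)_{11} = -1 + -3 = -4

-4


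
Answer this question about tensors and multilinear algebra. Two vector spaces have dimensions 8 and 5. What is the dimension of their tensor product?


The dimension of a tensor product is the product of dimensions.
dim(V) = 8, dim(W) = 5
dim(V (x) W) = 8 * 5 = 40

40


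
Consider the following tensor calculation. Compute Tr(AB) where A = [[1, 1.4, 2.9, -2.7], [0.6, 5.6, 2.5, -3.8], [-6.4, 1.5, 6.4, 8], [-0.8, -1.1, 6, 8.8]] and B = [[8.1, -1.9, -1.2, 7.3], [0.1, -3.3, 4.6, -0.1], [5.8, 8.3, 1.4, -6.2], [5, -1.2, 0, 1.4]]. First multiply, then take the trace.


Tr(AB) = sum_i (AB)_{ii} where (AB)_{ii} = sum_k A_{ik} B_{ki}.
(AB)_{11} = 1*8.1 + 1.4*0.1 + 2.9*5.8 + -2.7*5 = 11.56
(AB)_{22} = 0.6*-1.9 + 5.6*-3.3 + 2.5*8.3 + -3.8*-1.2 = 5.69
(AB)_{33} = -6.4*-1.2 + 1.5*4.6 + 6.4*1.4 + 8*0 = 23.54
(AB)_{44} = -0.8*7.3 + -1.1*-0.1 + 6*-6.2 + 8.8*1.4 = -30.61
Tr(AB) = 11.56 + 5.69 + 23.54 + -30.61 = 10.18

10.18


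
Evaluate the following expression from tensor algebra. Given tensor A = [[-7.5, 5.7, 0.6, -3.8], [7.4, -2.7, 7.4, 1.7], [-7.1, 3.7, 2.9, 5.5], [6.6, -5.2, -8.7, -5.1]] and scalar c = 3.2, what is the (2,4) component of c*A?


Scalar multiplication: (cA)_{ij} = c * A_{ij}.
c = 3.2
A_{24} = 1.7
(cA)_{24} = 3.2 * 1.7 = 5.44

5.44


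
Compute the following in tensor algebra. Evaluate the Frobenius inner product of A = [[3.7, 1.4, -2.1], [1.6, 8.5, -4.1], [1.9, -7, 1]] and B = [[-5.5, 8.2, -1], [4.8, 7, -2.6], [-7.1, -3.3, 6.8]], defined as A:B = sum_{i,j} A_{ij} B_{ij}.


A:B = sum over all i,j of A_{ij} * B_{ij}.
Row 1: 3.7*-5.5=-20.35, 1.4*8.2=11.48, -2.1*-1=2.1 => row sum = -6.77
Row 2: 1.6*4.8=7.68, 8.5*7=59.5, -4.1*-2.6=10.66 => row sum = 77.84
Row 3: 1.9*-7.1=-13.49, -7*-3.3=23.1, 1*6.8=6.8 => row sum = 16.41
Total = -6.77 + 77.84 + 16.41 = 87.48

87.48


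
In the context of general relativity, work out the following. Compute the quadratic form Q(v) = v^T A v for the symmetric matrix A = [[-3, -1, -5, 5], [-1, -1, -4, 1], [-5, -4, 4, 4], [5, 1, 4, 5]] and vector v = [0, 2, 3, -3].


First compute Av:
(Av)_1 = -3*0 + -1*2 + -5*3 + 5*-3 = -32
(Av)_2 = -1*0 + -1*2 + -4*3 + 1*-3 = -17
(Av)_3 = -5*0 + -4*2 + 4*3 + 4*-3 = -8
(Av)_4 = 5*0 + 1*2 + 4*3 + 5*-3 = -1
Av = [-32, -17, -8, -1]
Then v^T (Av) = 0*-32 + 2*-17 + 3*-8 + -3*-1
= 0 + -34 + -24 + 3 = -55

-55


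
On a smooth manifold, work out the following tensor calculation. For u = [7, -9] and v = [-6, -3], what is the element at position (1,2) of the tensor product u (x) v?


The outer product entry T_{ij} = u_i * v_j.
We need i=1, j=2.
u_1 = 7, v_2 = -3
T_{1,2} = 7 * -3 = -21

-21


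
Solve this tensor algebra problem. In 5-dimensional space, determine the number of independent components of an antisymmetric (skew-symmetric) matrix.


An antisymmetric rank-2 tensor satisfies A_{ij} = -A_{ji}, so diagonal entries are zero.
The independent components are the upper-triangular entries: C(n, 2) = n(n-1)/2.
n = 5
C(5, 2) = 5 * 4 / 2 = 20 / 2 = 10

10


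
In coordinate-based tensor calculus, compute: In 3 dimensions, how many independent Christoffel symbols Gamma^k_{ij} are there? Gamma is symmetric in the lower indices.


Christoffel symbols Gamma^k_{ij} are symmetric in i,j, so there are d * d(d+1)/2 independent symbols.
d = 3
d(d+1)/2 = 3 * 4 / 2 = 6
Total = 3 * 6 = 18

18


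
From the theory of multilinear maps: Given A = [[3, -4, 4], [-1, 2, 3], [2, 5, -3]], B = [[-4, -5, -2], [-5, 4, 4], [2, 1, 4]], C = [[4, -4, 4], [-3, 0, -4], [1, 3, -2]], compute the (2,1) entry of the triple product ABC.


(ABC)_{21} = sum_m (AB)_{2m} C_{m1}. First compute row 2 of AB.
(AB)_{21} = -1*-4 + 2*-5 + 3*2 = 0
(AB)_{22} = -1*-5 + 2*4 + 3*1 = 16
(AB)_{23} = -1*-2 + 2*4 + 3*4 = 22
Now contract with column 1 of C:
(AB)_{21} * C_{11} = 0 * 4 = 0
(AB)_{22} * C_{21} = 16 * -3 = -48
(AB)_{23} * C_{31} = 22 * 1 = 22
(ABC)_{21} = 0 + -48 + 22 = -26

-26


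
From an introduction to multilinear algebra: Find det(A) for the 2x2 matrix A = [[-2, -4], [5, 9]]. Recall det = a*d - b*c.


For a 2x2 matrix [[a, b], [c, d]], det = a*d - b*c.
a = -2, b = -4, c = 5, d = 9
a*d = -2 * 9 = -18
b*c = -4 * 5 = -20
det = -18 - -20 = 2

2


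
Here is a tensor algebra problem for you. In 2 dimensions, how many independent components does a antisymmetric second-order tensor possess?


A antisymmetric rank-2 tensor in d dimensions has d(d-1)/2 independent components.
d = 2
d(d-1)/2 = 2 * 1 / 2 = 2 / 2 = 1

1


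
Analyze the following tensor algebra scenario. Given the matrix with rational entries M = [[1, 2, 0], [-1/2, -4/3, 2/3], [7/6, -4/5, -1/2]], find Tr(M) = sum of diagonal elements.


The trace is the sum of diagonal entries.
Diagonal: M[1,1] = 1, M[2,2] = -4/3, M[3,3] = -1/2
Tr(M) = 1 + -4/3 + -1/2
Computing step by step:
After adding M[1,1]: 1
After adding M[2,2]: -1/3
After adding M[3,3]: -5/6
Tr(M) = -5/6

-5/6


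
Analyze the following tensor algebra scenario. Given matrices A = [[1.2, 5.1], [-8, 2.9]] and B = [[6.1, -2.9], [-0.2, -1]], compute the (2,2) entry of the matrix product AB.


(AB)_{ij} = sum_k A_{ik} B_{kj}.
For i=2, j=2:
A_{21} * B_{12} = -8 * -2.9 = 23.2
A_{22} * B_{22} = 2.9 * -1 = -2.9
Sum = 23.2 + -2.9 = 20.3

20.3


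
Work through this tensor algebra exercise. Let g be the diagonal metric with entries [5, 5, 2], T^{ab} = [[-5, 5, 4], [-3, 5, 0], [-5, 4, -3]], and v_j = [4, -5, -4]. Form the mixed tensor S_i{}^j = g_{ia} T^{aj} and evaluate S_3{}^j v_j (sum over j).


Step 1: lower the first index. For a diagonal metric, g_{ia} T^{aj} = g_{ii} T^{ij} (no sum on i).
g_{33} = 2
S_3{}^1 = 2 * T^{31} = 2 * -5 = -10
S_3{}^2 = 2 * T^{32} = 2 * 4 = 8
S_3{}^3 = 2 * T^{33} = 2 * -3 = -6
Step 2: contract S_3{}^j with v_j.
S_3{}^1 * v_1 = -10 * 4 = -40
S_3{}^2 * v_2 = 8 * -5 = -40
S_3{}^3 * v_3 = -6 * -4 = 24
Result = -40 + -40 + 24 = -56

-56


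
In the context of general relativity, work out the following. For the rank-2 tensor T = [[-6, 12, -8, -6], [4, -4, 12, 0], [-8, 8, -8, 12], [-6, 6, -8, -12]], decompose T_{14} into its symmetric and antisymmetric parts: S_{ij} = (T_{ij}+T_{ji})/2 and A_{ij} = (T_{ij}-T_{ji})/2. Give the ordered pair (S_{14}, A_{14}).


T_{14} = -6
T_{41} = -6
S_{14} = (-6 + -6)/2 = -12/2 = -6
A_{14} = (-6 - -6)/2 = 0/2 = 0
Check: S + A = -6 + 0 = -6 = T_{14}.

(-6, 0)


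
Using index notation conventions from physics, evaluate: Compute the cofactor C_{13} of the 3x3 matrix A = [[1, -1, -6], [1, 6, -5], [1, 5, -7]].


To find cofactor C_{13}, delete row 1 and column 3.
The resulting 2x2 submatrix is: [[1, 6], [1, 5]]
Minor M_{13} = 1*5 - 6*1
  = 5 - 6 = -1
Sign = (-1)^(1+3) = (-1)^4 = 1
Cofactor C_{13} = 1 * -1 = -1

-1


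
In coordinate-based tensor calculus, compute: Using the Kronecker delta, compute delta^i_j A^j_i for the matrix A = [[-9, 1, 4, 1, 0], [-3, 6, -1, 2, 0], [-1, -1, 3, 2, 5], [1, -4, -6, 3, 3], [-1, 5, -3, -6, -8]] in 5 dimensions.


The contraction (trace) of a rank-2 tensor is the sum of its diagonal elements.
Diagonal entries: A[1,1] = -9, A[2,2] = 6, A[3,3] = 3, A[4,4] = 3, A[5,5] = -8
Tr(A) = -9 + 6 + 3 + 3 + -8 = -5

-5


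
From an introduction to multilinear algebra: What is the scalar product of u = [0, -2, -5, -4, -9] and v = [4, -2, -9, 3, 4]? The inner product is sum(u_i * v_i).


The inner product u . v = sum of u_i * v_i.
Term-by-term: 0 * 4, -2 * -2, -5 * -9, -4 * 3, -9 * 4
Products: 0, 4, 45, -12, -36
Sum = 0 + 4 + 45 + -12 + -36 = 1

1


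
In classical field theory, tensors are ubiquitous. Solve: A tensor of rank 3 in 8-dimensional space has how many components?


The number of components of a rank-r tensor in d dimensions is d^r.
Here d = 8 and r = 3.
8^3 = 512

512


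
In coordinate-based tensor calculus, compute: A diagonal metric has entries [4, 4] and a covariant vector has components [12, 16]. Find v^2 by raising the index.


To raise an index with a diagonal metric: v^i = v_i / g_{ii}.
For index 2: v_2 = 16, g_{22} = 4
v^2 = 16 / 4 = 4

4


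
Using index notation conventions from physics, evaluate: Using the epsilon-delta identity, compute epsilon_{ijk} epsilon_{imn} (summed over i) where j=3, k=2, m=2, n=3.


Using the identity: epsilon_{ijk} epsilon_{imn} = delta_{jm} delta_{kn} - delta_{jn} delta_{km}.
delta_{32} = 0
delta_{23} = 0
delta_{33} = 1
delta_{22} = 1
Result = 0 * 0 - 1 * 1 = 0 - 1 = -1

-1


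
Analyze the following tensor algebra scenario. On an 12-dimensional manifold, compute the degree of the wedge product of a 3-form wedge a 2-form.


The degree of a wedge product is the sum of the degrees of the individual forms.
Degrees: 3, 2
Total degree = 3 + 2 = 5

5


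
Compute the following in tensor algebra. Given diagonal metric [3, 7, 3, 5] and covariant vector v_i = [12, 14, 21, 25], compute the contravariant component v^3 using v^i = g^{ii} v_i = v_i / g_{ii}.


To raise an index with a diagonal metric: v^i = v_i / g_{ii}.
For index 3: v_3 = 21, g_{33} = 3
v^3 = 21 / 3 = 7

7


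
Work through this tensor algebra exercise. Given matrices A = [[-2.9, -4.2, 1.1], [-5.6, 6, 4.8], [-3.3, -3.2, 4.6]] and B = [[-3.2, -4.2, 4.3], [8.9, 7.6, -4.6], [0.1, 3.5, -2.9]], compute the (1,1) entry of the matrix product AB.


(AB)_{ij} = sum_k A_{ik} B_{kj}.
For i=1, j=1:
A_{11} * B_{11} = -2.9 * -3.2 = 9.28
A_{12} * B_{21} = -4.2 * 8.9 = -37.38
A_{13} * B_{31} = 1.1 * 0.1 = 0.11
Sum = 9.28 + -37.38 + 0.11 = -27.99

-27.99


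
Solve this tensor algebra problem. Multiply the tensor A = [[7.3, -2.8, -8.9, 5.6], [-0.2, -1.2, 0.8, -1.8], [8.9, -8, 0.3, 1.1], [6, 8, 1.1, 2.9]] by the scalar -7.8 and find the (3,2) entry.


Scalar multiplication: (cA)_{ij} = c * A_{ij}.
c = -7.8
A_{32} = -8
(cA)_{32} = -7.8 * -8 = 62.4

62.4


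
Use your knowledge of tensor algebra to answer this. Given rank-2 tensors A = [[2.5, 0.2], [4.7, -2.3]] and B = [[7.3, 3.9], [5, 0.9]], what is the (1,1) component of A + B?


Tensor addition is component-wise: (A + B)_{ij} = A_{ij} + B_{ij}.
A_{11} = 2.5
B_{11} = 7.3
(A + B)_{11} = 2.5 + 7.3 = 9.8

9.8


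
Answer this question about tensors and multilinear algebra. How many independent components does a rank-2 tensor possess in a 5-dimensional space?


The number of components of a rank-r tensor in d dimensions is d^r.
Here d = 5 and r = 2.
5^2 = 25

25


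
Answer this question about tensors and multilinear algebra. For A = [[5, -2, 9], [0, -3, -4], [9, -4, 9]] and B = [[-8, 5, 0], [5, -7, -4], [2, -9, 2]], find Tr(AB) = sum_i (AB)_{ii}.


Tr(AB) = sum_i (AB)_{ii} where (AB)_{ii} = sum_k A_{ik} B_{ki}.
(AB)_{11} = 5*-8 + -2*5 + 9*2 = -32
(AB)_{22} = 0*5 + -3*-7 + -4*-9 = 57
(AB)_{33} = 9*0 + -4*-4 + 9*2 = 34
Tr(AB) = -32 + 57 + 34 = 59

59


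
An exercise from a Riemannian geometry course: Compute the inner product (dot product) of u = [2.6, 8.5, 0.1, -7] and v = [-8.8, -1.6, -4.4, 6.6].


The inner product u . v = sum of u_i * v_i.
Term-by-term: 2.6 * -8.8, 8.5 * -1.6, 0.1 * -4.4, -7 * 6.6
Products: -22.88, -13.6, -0.44, -46.2
Sum = -22.88 + -13.6 + -0.44 + -46.2 = -83.12

-83.12


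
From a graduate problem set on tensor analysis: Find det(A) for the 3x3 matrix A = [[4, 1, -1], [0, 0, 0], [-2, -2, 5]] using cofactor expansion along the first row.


Expanding along the first row, det(A) = a11*M_11 - a12*M_12 + a13*M_13, where M_1j is the (1,j) minor.
Minor M_11 = 0*5 - 0*-2 = 0
Minor M_12 = 0*5 - 0*-2 = 0
Minor M_13 = 0*-2 - 0*-2 = 0
det = 4*(0) - 1*(0) + -1*(0)
    = 0 - 0 + 0
    = 0

0


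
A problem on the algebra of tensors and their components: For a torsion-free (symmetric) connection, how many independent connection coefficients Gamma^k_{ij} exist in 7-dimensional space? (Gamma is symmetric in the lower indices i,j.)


Christoffel symbols Gamma^k_{ij} are symmetric in i,j, so there are d * d(d+1)/2 independent symbols.
d = 7
d(d+1)/2 = 7 * 8 / 2 = 28
Total = 7 * 28 = 196

196


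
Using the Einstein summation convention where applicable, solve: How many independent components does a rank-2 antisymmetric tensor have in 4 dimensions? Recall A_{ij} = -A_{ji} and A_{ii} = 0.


An antisymmetric rank-2 tensor satisfies A_{ij} = -A_{ji}, so diagonal entries are zero.
The independent components are the upper-triangular entries: C(n, 2) = n(n-1)/2.
n = 4
C(4, 2) = 4 * 3 / 2 = 12 / 2 = 6

6


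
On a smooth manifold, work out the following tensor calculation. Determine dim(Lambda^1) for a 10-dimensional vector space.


The dimension of the space of p-forms on an n-dimensional space is C(n, p).
n = 10, p = 1
C(10, 1) = 10! / (1! * 9!) = 10

10


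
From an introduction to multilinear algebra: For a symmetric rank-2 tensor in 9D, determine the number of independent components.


A symmetric rank-2 tensor in d dimensions has d(d+1)/2 independent components.
d = 9
d(d+1)/2 = 9 * 10 / 2 = 90 / 2 = 45

45


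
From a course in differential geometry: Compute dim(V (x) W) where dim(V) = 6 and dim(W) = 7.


The dimension of a tensor product is the product of dimensions.
dim(V) = 6, dim(W) = 7
dim(V (x) W) = 6 * 7 = 42

42


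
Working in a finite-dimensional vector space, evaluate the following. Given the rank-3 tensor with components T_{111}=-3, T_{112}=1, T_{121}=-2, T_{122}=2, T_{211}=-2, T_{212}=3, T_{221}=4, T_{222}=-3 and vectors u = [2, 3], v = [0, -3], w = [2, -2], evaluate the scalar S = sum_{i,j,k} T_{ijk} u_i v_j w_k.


S = sum over i,j,k of T_{ijk} u_i v_j w_k. Expanding all 8 terms:
T_{111}*u_1*v_1*w_1 = -3*2*0*2 = 0  (running total: 0)
T_{112}*u_1*v_1*w_2 = 1*2*0*-2 = 0  (running total: 0)
T_{121}*u_1*v_2*w_1 = -2*2*-3*2 = 24  (running total: 24)
T_{122}*u_1*v_2*w_2 = 2*2*-3*-2 = 24  (running total: 48)
T_{211}*u_2*v_1*w_1 = -2*3*0*2 = 0  (running total: 48)
T_{212}*u_2*v_1*w_2 = 3*3*0*-2 = 0  (running total: 48)
T_{221}*u_2*v_2*w_1 = 4*3*-3*2 = -72  (running total: -24)
T_{222}*u_2*v_2*w_2 = -3*3*-3*-2 = -54  (running total: -78)
S = -78

-78


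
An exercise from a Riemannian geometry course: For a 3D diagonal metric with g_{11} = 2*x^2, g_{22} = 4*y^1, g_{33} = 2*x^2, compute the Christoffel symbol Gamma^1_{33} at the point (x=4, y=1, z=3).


For a diagonal metric, Gamma^k_{ij} = (1/2) g^{kk} (dg_{ik}/dx_j + dg_{jk}/dx_i - dg_{ij}/dx_k).
The metric is diagonal, so g_{ab} = 0 for a != b.
At the given point: g_{11} = 32, g_{22} = 4, g_{33} = 32
g^{11} = 1/32
dg_{31}/dx_3 = 0 (off-diagonal)
dg_{31}/dx_3 = 0 (off-diagonal)
dg_{33}/dx_1 = dg_{33}/dx_1 = 16
Numerator = 0 + 0 - 16 = -16
Gamma^1_{33} = -16 / (2 * 32) = -1/4

-1/4


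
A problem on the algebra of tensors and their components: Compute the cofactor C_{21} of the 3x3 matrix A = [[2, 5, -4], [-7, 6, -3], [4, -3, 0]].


To find cofactor C_{21}, delete row 2 and column 1.
The resulting 2x2 submatrix is: [[5, -4], [-3, 0]]
Minor M_{21} = 5*0 - -4*-3
  = 0 - 12 = -12
Sign = (-1)^(2+1) = (-1)^3 = -1
Cofactor C_{21} = -1 * -12 = 12

12


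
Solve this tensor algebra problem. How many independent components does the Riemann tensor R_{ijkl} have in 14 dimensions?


The Riemann tensor in d dimensions has d^2(d^2 - 1)/12 independent components.
d = 14, so d^2 = 196
d^2 - 1 = 195
d^2(d^2 - 1) = 196 * 195 = 38220
Divide by 12: 38220 / 12 = 3185

3185


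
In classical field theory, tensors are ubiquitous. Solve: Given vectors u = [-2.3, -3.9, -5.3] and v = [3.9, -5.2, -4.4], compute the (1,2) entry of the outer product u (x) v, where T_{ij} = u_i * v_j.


The outer product entry T_{ij} = u_i * v_j.
We need i=1, j=2.
u_1 = -2.3, v_2 = -5.2
T_{1,2} = -2.3 * -5.2 = 11.96

11.96


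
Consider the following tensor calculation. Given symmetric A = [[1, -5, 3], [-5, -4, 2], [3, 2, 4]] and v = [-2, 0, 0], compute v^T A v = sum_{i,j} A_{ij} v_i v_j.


First compute Av:
(Av)_1 = 1*-2 + -5*0 + 3*0 = -2
(Av)_2 = -5*-2 + -4*0 + 2*0 = 10
(Av)_3 = 3*-2 + 2*0 + 4*0 = -6
Av = [-2, 10, -6]
Then v^T (Av) = -2*-2 + 0*10 + 0*-6
= 4 + 0 + 0 = 4

4


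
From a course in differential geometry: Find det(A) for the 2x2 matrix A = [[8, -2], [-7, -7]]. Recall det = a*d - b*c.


For a 2x2 matrix [[a, b], [c, d]], det = a*d - b*c.
a = 8, b = -2, c = -7, d = -7
a*d = 8 * -7 = -56
b*c = -2 * -7 = 14
det = -56 - 14 = -70

-70


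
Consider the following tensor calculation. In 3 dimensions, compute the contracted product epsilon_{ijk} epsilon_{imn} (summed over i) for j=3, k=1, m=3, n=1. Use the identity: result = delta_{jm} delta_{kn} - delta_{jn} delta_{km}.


Using the identity: epsilon_{ijk} epsilon_{imn} = delta_{jm} delta_{kn} - delta_{jn} delta_{km}.
delta_{33} = 1
delta_{11} = 1
delta_{31} = 0
delta_{13} = 0
Result = 1 * 1 - 0 * 0 = 1 - 0 = 1

1


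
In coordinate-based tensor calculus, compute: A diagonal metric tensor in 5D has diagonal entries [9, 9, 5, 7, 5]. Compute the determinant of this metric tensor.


For a diagonal metric, the determinant is the product of diagonal entries.
Diagonal entries: 9, 9, 5, 7, 5
det(g) = 9 * 9 * 5 * 7 * 5 = 14175

14175


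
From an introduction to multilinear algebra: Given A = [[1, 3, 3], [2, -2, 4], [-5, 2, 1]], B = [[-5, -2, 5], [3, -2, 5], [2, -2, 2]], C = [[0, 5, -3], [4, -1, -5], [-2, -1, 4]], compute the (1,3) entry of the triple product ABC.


(ABC)_{13} = sum_m (AB)_{1m} C_{m3}. First compute row 1 of AB.
(AB)_{11} = 1*-5 + 3*3 + 3*2 = 10
(AB)_{12} = 1*-2 + 3*-2 + 3*-2 = -14
(AB)_{13} = 1*5 + 3*5 + 3*2 = 26
Now contract with column 3 of C:
(AB)_{11} * C_{13} = 10 * -3 = -30
(AB)_{12} * C_{23} = -14 * -5 = 70
(AB)_{13} * C_{33} = 26 * 4 = 104
(ABC)_{13} = -30 + 70 + 104 = 144

144


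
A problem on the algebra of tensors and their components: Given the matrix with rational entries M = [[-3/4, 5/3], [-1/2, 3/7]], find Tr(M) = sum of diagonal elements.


The trace is the sum of diagonal entries.
Diagonal: M[1,1] = -3/4, M[2,2] = 3/7
Tr(M) = -3/4 + 3/7
Computing step by step:
After adding M[1,1]: -3/4
After adding M[2,2]: -9/28
Tr(M) = -9/28

-9/28


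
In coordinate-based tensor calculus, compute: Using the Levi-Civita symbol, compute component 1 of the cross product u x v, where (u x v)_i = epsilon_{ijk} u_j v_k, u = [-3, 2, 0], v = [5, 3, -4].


(u x v)_1 = sum_{j,k} epsilon_{1jk} u_j v_k. Only permutations of (1,2,3) contribute; the two non-zero terms are:
eps_{123} u_2 v_3 = 1 * 2 * -4 = -8
eps_{132} u_3 v_2 = -1 * 0 * 3 = 0
(u x v)_1 = -8

-8


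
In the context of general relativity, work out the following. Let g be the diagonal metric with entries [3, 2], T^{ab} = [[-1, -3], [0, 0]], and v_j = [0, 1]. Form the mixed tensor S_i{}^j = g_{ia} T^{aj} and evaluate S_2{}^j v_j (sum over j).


Step 1: lower the first index. For a diagonal metric, g_{ia} T^{aj} = g_{ii} T^{ij} (no sum on i).
g_{22} = 2
S_2{}^1 = 2 * T^{21} = 2 * 0 = 0
S_2{}^2 = 2 * T^{22} = 2 * 0 = 0
Step 2: contract S_2{}^j with v_j.
S_2{}^1 * v_1 = 0 * 0 = 0
S_2{}^2 * v_2 = 0 * 1 = 0
Result = 0 + 0 = 0

0


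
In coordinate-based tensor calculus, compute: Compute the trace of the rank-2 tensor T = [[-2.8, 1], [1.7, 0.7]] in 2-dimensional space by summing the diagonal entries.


The contraction (trace) of a rank-2 tensor is the sum of its diagonal elements.
Diagonal entries: A[1,1] = -2.8, A[2,2] = 0.7
Tr(A) = -2.8 + 0.7 = -2.1

-2.1


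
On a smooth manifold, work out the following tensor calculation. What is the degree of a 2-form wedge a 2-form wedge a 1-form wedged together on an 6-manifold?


The degree of a wedge product is the sum of the degrees of the individual forms.
Degrees: 2, 2, 1
Total degree = 2 + 2 + 1 = 5

5


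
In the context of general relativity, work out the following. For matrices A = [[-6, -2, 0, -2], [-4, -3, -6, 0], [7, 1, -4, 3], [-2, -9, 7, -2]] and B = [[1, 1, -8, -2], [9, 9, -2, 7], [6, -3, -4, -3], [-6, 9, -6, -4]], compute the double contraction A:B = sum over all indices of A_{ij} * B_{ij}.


A:B = sum over all i,j of A_{ij} * B_{ij}.
Row 1: -6*1=-6, -2*1=-2, 0*-8=0, -2*-2=4 => row sum = -4
Row 2: -4*9=-36, -3*9=-27, -6*-2=12, 0*7=0 => row sum = -51
Row 3: 7*6=42, 1*-3=-3, -4*-4=16, 3*-3=-9 => row sum = 46
Row 4: -2*-6=12, -9*9=-81, 7*-6=-42, -2*-4=8 => row sum = -103
Total = -4 + -51 + 46 + -103 = -112

-112


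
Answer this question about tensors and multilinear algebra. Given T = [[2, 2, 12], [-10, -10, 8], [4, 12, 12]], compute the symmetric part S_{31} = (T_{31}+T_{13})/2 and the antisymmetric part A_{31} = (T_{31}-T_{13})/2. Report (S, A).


T_{31} = 4
T_{13} = 12
S_{31} = (4 + 12)/2 = 16/2 = 8
A_{31} = (4 - 12)/2 = -8/2 = -4
Check: S + A = 8 + -4 = 4 = T_{31}.

(8, -4)


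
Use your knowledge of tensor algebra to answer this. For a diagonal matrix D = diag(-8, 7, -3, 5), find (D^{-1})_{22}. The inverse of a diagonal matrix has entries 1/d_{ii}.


For a diagonal matrix, the inverse has entries (D^{-1})_{ii} = 1/d_{ii}.
The diagonal entries are: d_{11} = -8, d_{22} = 7, d_{33} = -3, d_{44} = 5
We need (D^{-1})_{22} = 1/d_{22} = 1/7 = 1/7

1/7


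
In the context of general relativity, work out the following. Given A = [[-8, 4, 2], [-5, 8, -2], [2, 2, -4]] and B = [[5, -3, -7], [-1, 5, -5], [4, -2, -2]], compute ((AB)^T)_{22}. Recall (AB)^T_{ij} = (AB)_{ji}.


(AB)^T_{ij} = (AB)_{ji} = sum_k A_{jk} B_{ki}.
For i=2, j=2 we need (AB)_{22}:
A_{21} * B_{12} = -5 * -3 = 15
A_{22} * B_{22} = 8 * 5 = 40
A_{23} * B_{32} = -2 * -2 = 4
Sum = 15 + 40 + 4 = 59

59


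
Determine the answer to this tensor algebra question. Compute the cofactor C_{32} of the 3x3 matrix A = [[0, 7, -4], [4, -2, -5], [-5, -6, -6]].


To find cofactor C_{32}, delete row 3 and column 2.
The resulting 2x2 submatrix is: [[0, -4], [4, -5]]
Minor M_{32} = 0*-5 - -4*4
  = 0 - -16 = 16
Sign = (-1)^(3+2) = (-1)^5 = -1
Cofactor C_{32} = -1 * 16 = -16

-16


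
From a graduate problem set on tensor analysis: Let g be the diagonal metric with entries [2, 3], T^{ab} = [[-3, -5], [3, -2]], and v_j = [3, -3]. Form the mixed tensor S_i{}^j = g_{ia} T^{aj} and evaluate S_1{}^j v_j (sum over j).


Step 1: lower the first index. For a diagonal metric, g_{ia} T^{aj} = g_{ii} T^{ij} (no sum on i).
g_{11} = 2
S_1{}^1 = 2 * T^{11} = 2 * -3 = -6
S_1{}^2 = 2 * T^{12} = 2 * -5 = -10
Step 2: contract S_1{}^j with v_j.
S_1{}^1 * v_1 = -6 * 3 = -18
S_1{}^2 * v_2 = -10 * -3 = 30
Result = -18 + 30 = 12

12


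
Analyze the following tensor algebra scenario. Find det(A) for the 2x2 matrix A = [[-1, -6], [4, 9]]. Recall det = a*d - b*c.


For a 2x2 matrix [[a, b], [c, d]], det = a*d - b*c.
a = -1, b = -6, c = 4, d = 9
a*d = -1 * 9 = -9
b*c = -6 * 4 = -24
det = -9 - -24 = 15

15


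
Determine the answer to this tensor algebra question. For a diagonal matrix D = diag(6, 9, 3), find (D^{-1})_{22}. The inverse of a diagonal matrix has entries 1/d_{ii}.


For a diagonal matrix, the inverse has entries (D^{-1})_{ii} = 1/d_{ii}.
The diagonal entries are: d_{11} = 6, d_{22} = 9, d_{33} = 3
We need (D^{-1})_{22} = 1/d_{22} = 1/9 = 1/9

1/9


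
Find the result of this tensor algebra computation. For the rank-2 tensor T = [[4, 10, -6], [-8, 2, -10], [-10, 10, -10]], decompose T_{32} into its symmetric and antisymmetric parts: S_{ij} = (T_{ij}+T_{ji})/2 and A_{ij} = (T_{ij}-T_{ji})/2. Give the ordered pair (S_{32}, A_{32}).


T_{32} = 10
T_{23} = -10
S_{32} = (10 + -10)/2 = 0/2 = 0
A_{32} = (10 - -10)/2 = 20/2 = 10
Check: S + A = 0 + 10 = 10 = T_{32}.

(0, 10)


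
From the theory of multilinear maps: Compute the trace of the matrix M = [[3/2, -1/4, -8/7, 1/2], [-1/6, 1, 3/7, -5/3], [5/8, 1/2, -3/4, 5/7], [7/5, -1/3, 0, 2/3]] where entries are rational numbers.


The trace is the sum of diagonal entries.
Diagonal: M[1,1] = 3/2, M[2,2] = 1, M[3,3] = -3/4, M[4,4] = 2/3
Tr(M) = 3/2 + 1 + -3/4 + 2/3
Computing step by step:
After adding M[1,1]: 3/2
After adding M[2,2]: 5/2
After adding M[3,3]: 7/4
After adding M[4,4]: 29/12
Tr(M) = 29/12

29/12


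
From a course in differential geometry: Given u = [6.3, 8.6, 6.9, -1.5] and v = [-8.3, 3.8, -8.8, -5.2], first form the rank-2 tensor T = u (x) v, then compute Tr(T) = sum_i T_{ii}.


The outer product gives T_{ij} = u_i v_j.
The trace (contraction) is Tr(T) = sum_i T_{ii} = sum_i u_i v_i.
Diagonal entries:
T_{11} = u_1 * v_1 = 6.3 * -8.3 = -52.29
T_{22} = u_2 * v_2 = 8.6 * 3.8 = 32.68
T_{33} = u_3 * v_3 = 6.9 * -8.8 = -60.72
T_{44} = u_4 * v_4 = -1.5 * -5.2 = 7.8
Tr(T) = -52.29 + 32.68 + -60.72 + 7.8 = -72.53

-72.53


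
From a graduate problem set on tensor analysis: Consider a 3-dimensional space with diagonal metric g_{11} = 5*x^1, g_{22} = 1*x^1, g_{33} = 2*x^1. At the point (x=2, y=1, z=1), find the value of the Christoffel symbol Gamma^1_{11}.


For a diagonal metric, Gamma^k_{ij} = (1/2) g^{kk} (dg_{ik}/dx_j + dg_{jk}/dx_i - dg_{ij}/dx_k).
The metric is diagonal, so g_{ab} = 0 for a != b.
At the given point: g_{11} = 10, g_{22} = 2, g_{33} = 4
g^{11} = 1/10
dg_{11}/dx_1 = dg_{11}/dx_1 = 5
dg_{11}/dx_1 = dg_{11}/dx_1 = 5
dg_{11}/dx_1 = dg_{11}/dx_1 = 5
Numerator = 5 + 5 - 5 = 5
Gamma^1_{11} = 5 / (2 * 10) = 1/4

1/4


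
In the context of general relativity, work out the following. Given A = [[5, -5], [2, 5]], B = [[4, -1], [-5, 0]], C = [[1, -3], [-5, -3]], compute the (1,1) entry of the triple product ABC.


(ABC)_{11} = sum_m (AB)_{1m} C_{m1}. First compute row 1 of AB.
(AB)_{11} = 5*4 + -5*-5 = 45
(AB)_{12} = 5*-1 + -5*0 = -5
Now contract with column 1 of C:
(AB)_{11} * C_{11} = 45 * 1 = 45
(AB)_{12} * C_{21} = -5 * -5 = 25
(ABC)_{11} = 45 + 25 = 70

70


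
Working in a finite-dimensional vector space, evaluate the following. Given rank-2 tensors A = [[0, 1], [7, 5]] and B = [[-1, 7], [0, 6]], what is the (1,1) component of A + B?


Tensor addition is component-wise: (A + B)_{ij} = A_{ij} + B_{ij}.
A_{11} = 0
B_{11} = -1
(A + B)_{11} = 0 + -1 = -1

-1


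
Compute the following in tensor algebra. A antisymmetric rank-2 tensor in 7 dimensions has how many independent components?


A antisymmetric rank-2 tensor in d dimensions has d(d-1)/2 independent components.
d = 7
d(d-1)/2 = 7 * 6 / 2 = 42 / 2 = 21

21


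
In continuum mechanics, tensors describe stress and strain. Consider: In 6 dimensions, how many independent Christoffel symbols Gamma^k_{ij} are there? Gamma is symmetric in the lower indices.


Christoffel symbols Gamma^k_{ij} are symmetric in i,j, so there are d * d(d+1)/2 independent symbols.
d = 6
d(d+1)/2 = 6 * 7 / 2 = 21
Total = 6 * 21 = 126

126


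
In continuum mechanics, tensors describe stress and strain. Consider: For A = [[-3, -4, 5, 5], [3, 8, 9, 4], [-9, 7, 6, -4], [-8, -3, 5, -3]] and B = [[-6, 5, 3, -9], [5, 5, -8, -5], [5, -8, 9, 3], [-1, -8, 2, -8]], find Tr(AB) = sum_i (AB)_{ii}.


Tr(AB) = sum_i (AB)_{ii} where (AB)_{ii} = sum_k A_{ik} B_{ki}.
(AB)_{11} = -3*-6 + -4*5 + 5*5 + 5*-1 = 18
(AB)_{22} = 3*5 + 8*5 + 9*-8 + 4*-8 = -49
(AB)_{33} = -9*3 + 7*-8 + 6*9 + -4*2 = -37
(AB)_{44} = -8*-9 + -3*-5 + 5*3 + -3*-8 = 126
Tr(AB) = 18 + -49 + -37 + 126 = 58

58


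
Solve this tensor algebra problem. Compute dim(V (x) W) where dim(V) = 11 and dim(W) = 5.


The dimension of a tensor product is the product of dimensions.
dim(V) = 11, dim(W) = 5
dim(V (x) W) = 11 * 5 = 55

55


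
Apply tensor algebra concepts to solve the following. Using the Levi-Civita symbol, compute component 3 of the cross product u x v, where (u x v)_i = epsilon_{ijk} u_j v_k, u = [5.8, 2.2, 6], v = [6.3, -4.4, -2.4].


(u x v)_3 = sum_{j,k} epsilon_{3jk} u_j v_k. Only permutations of (1,2,3) contribute; the two non-zero terms are:
eps_{312} u_1 v_2 = 1 * 5.8 * -4.4 = -25.52
eps_{321} u_2 v_1 = -1 * 2.2 * 6.3 = -13.86
(u x v)_3 = -39.38

-39.38


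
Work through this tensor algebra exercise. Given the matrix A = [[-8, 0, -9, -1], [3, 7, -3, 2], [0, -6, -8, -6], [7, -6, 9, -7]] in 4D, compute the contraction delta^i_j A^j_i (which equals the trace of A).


The contraction (trace) of a rank-2 tensor is the sum of its diagonal elements.
Diagonal entries: A[1,1] = -8, A[2,2] = 7, A[3,3] = -8, A[4,4] = -7
Tr(A) = -8 + 7 + -8 + -7 = -16

-16


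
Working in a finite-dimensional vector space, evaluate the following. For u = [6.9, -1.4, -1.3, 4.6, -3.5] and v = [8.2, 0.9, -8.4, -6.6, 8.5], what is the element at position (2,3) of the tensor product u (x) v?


The outer product entry T_{ij} = u_i * v_j.
We need i=2, j=3.
u_2 = -1.4, v_3 = -8.4
T_{2,3} = -1.4 * -8.4 = 11.76

11.76


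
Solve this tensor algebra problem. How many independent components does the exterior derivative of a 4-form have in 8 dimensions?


The exterior derivative of a p-form is a (p+1)-form.
Its number of independent components is C(n, p+1).
n = 8, p+1 = 5
C(8, 5) = 56

56


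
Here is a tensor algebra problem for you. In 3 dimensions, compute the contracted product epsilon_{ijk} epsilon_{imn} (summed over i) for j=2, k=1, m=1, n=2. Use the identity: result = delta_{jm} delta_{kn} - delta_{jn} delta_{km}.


Using the identity: epsilon_{ijk} epsilon_{imn} = delta_{jm} delta_{kn} - delta_{jn} delta_{km}.
delta_{21} = 0
delta_{12} = 0
delta_{22} = 1
delta_{11} = 1
Result = 0 * 0 - 1 * 1 = 0 - 1 = -1

-1


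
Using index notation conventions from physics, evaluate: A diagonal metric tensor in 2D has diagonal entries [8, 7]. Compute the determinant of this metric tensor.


For a diagonal metric, the determinant is the product of diagonal entries.
Diagonal entries: 8, 7
det(g) = 8 * 7 = 56

56


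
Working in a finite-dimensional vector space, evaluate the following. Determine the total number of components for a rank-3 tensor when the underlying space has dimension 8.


The number of components of a rank-r tensor in d dimensions is d^r.
Here d = 8 and r = 3.
8^3 = 512

512


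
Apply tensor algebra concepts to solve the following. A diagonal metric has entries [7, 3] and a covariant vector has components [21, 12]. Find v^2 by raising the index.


To raise an index with a diagonal metric: v^i = v_i / g_{ii}.
For index 2: v_2 = 12, g_{22} = 3
v^2 = 12 / 3 = 4

4


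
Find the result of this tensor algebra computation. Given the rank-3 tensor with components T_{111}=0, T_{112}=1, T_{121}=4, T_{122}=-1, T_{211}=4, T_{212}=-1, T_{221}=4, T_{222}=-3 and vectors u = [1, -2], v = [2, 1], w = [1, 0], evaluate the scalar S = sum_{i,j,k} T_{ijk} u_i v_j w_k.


S = sum over i,j,k of T_{ijk} u_i v_j w_k. Expanding all 8 terms:
T_{111}*u_1*v_1*w_1 = 0*1*2*1 = 0  (running total: 0)
T_{112}*u_1*v_1*w_2 = 1*1*2*0 = 0  (running total: 0)
T_{121}*u_1*v_2*w_1 = 4*1*1*1 = 4  (running total: 4)
T_{122}*u_1*v_2*w_2 = -1*1*1*0 = 0  (running total: 4)
T_{211}*u_2*v_1*w_1 = 4*-2*2*1 = -16  (running total: -12)
T_{212}*u_2*v_1*w_2 = -1*-2*2*0 = 0  (running total: -12)
T_{221}*u_2*v_2*w_1 = 4*-2*1*1 = -8  (running total: -20)
T_{222}*u_2*v_2*w_2 = -3*-2*1*0 = 0  (running total: -20)
S = -20

-20


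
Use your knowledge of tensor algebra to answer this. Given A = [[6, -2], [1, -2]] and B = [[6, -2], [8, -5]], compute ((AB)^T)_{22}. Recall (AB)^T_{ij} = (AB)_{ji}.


(AB)^T_{ij} = (AB)_{ji} = sum_k A_{jk} B_{ki}.
For i=2, j=2 we need (AB)_{22}:
A_{21} * B_{12} = 1 * -2 = -2
A_{22} * B_{22} = -2 * -5 = 10
Sum = -2 + 10 = 8

8


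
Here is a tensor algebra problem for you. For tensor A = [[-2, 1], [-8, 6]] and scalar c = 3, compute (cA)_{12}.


Scalar multiplication: (cA)_{ij} = c * A_{ij}.
c = 3
A_{12} = 1
(cA)_{12} = 3 * 1 = 3

3


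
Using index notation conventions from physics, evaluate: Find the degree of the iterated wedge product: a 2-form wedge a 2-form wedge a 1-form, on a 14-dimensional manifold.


The degree of a wedge product is the sum of the degrees of the individual forms.
Degrees: 2, 2, 1
Total degree = 2 + 2 + 1 = 5

5


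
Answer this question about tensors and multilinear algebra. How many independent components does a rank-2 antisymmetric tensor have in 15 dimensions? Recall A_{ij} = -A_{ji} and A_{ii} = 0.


An antisymmetric rank-2 tensor satisfies A_{ij} = -A_{ji}, so diagonal entries are zero.
The independent components are the upper-triangular entries: C(n, 2) = n(n-1)/2.
n = 15
C(15, 2) = 15 * 14 / 2 = 210 / 2 = 105

105


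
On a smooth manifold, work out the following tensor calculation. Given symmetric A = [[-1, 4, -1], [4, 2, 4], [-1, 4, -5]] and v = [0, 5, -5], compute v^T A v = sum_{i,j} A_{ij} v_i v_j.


First compute Av:
(Av)_1 = -1*0 + 4*5 + -1*-5 = 25
(Av)_2 = 4*0 + 2*5 + 4*-5 = -10
(Av)_3 = -1*0 + 4*5 + -5*-5 = 45
Av = [25, -10, 45]
Then v^T (Av) = 0*25 + 5*-10 + -5*45
= 0 + -50 + -225 = -275

-275


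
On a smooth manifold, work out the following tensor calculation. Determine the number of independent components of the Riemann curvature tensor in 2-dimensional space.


The Riemann tensor in d dimensions has d^2(d^2 - 1)/12 independent components.
d = 2, so d^2 = 4
d^2 - 1 = 3
d^2(d^2 - 1) = 4 * 3 = 12
Divide by 12: 12 / 12 = 1

1
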